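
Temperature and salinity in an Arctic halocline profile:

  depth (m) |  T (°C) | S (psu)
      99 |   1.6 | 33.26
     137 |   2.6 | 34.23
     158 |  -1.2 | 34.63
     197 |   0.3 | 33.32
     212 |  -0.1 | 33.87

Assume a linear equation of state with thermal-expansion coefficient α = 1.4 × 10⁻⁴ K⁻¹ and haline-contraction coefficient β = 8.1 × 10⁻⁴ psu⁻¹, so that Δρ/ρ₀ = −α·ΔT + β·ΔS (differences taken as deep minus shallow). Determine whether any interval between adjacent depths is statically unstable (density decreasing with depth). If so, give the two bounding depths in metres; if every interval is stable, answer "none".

158–197 m

Evaluate Δρ/ρ₀ = −αΔT + βΔS across each adjacent pair:
  99–137 m: −αΔT+βΔS = −(1.4 × 10⁻⁴)(+1.0)+(8.1 × 10⁻⁴)(+0.97) = 6.5 × 10⁻⁴ → stable
  137–158 m: −αΔT+βΔS = −(1.4 × 10⁻⁴)(-3.8)+(8.1 × 10⁻⁴)(+0.40) = 8.6 × 10⁻⁴ → stable
  158–197 m: −αΔT+βΔS = −(1.4 × 10⁻⁴)(+1.5)+(8.1 × 10⁻⁴)(-1.31) = -1.3 × 10⁻³ → UNSTABLE
  197–212 m: −αΔT+βΔS = −(1.4 × 10⁻⁴)(-0.4)+(8.1 × 10⁻⁴)(+0.55) = 5.0 × 10⁻⁴ → stable
The 158–197 m interval has Δρ < 0: lighter water underlies denser water.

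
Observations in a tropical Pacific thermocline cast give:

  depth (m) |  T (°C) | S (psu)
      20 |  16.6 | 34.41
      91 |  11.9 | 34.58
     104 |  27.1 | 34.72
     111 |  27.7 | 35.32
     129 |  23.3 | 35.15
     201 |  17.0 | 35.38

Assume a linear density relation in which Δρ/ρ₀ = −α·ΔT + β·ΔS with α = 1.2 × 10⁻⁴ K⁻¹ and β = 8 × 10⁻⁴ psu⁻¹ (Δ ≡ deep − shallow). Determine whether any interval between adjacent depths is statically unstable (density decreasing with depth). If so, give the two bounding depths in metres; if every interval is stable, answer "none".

91–104 m

Evaluate Δρ/ρ₀ = −αΔT + βΔS across each adjacent pair:
  20–91 m: −αΔT+βΔS = −(1.2 × 10⁻⁴)(-4.7)+(8 × 10⁻⁴)(+0.17) = 7.0 × 10⁻⁴ → stable
  91–104 m: −αΔT+βΔS = −(1.2 × 10⁻⁴)(+15.2)+(8 × 10⁻⁴)(+0.14) = -1.7 × 10⁻³ → UNSTABLE
  104–111 m: −αΔT+βΔS = −(1.2 × 10⁻⁴)(+0.6)+(8 × 10⁻⁴)(+0.60) = 4.1 × 10⁻⁴ → stable
  111–129 m: −αΔT+βΔS = −(1.2 × 10⁻⁴)(-4.4)+(8 × 10⁻⁴)(-0.17) = 3.9 × 10⁻⁴ → stable
  129–201 m: −αΔT+βΔS = −(1.2 × 10⁻⁴)(-6.3)+(8 × 10⁻⁴)(+0.23) = 9.4 × 10⁻⁴ → stable
The 91–104 m interval has Δρ < 0: lighter water underlies denser water.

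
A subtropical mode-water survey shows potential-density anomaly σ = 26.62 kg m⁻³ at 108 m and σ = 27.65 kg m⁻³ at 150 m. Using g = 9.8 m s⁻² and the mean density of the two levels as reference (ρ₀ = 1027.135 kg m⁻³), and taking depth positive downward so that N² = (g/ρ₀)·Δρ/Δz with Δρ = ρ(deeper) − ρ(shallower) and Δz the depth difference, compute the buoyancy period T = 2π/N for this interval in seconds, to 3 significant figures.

Δρ = 1027.65 − 1026.62 = 1.03 kg m⁻³ over Δz = 150 − 108 = 42 m.
N² = (9.8/1027.135) × (1.03/42) = 2.3398 × 10⁻⁴ s⁻².
N = √(2.3398 × 10⁻⁴) = 0.015296 rad s⁻¹, so T = 2π/N = 410.77 s ≈ 411 s.

411 s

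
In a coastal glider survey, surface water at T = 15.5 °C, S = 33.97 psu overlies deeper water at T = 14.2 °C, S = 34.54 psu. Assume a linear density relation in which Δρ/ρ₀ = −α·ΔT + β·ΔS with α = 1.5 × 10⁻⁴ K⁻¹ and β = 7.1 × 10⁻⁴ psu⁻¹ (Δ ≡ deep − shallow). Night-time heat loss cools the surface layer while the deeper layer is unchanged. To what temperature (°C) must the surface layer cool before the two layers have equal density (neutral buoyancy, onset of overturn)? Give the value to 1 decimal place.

Neutral buoyancy requires Δρ = 0, i.e. −α(T_deep − T_surf′) + β(S_deep − S_surf) = 0.
T_surf′ = T_deep − (β/α)·ΔS = 14.2 − (7.1 × 10⁻⁴/1.5 × 10⁻⁴)·(+0.57) = 11.502 °C.
Cooling required: 15.5 − (11.502) = 3.998 °C.

11.5 °C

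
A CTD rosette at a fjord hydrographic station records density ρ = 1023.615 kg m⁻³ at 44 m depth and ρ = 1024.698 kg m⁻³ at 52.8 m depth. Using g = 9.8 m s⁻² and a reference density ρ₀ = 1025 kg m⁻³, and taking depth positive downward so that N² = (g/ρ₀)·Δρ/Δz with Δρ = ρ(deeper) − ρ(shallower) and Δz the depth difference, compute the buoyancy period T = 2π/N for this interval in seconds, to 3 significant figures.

Δρ = 1024.698 − 1023.615 = 1.083 kg m⁻³ over Δz = 52.8 − 44 = 8.8 m.
N² = (9.8/1025) × (1.083/8.8) = 1.1767 × 10⁻³ s⁻².
N = √(1.1767 × 10⁻³) = 0.034303 rad s⁻¹, so T = 2π/N = 183.17 s ≈ 183 s.
Since Δρ > 0 the layer is stably stratified.

183 s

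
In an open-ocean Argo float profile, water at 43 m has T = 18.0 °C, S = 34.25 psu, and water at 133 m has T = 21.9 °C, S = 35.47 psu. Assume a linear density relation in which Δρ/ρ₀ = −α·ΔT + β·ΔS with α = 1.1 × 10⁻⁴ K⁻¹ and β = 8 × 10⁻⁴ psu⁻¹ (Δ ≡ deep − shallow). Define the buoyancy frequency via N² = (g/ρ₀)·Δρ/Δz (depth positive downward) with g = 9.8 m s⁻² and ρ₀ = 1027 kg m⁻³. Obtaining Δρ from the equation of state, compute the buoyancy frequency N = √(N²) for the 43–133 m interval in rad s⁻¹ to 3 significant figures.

7.72 × 10⁻³ rad s⁻¹

ΔT = +3.9 K, ΔS = +1.22 psu (deep − shallow).
Δρ/ρ₀ = −αΔT + βΔS = -4.29 × 10⁻⁴ + 9.76 × 10⁻⁴ = 5.47 × 10⁻⁴, so Δρ ≈ 0.5618 kg m⁻³.
N² = (g/ρ₀)·Δρ/Δz = g·(Δρ/ρ₀)/Δz = 9.8 × 5.47 × 10⁻⁴ / 90 = 5.9562 × 10⁻⁵ s⁻².
N = √(5.9562 × 10⁻⁵) = 7.7176 × 10⁻³ rad s⁻¹ ≈ 7.72 × 10⁻³ rad s⁻¹.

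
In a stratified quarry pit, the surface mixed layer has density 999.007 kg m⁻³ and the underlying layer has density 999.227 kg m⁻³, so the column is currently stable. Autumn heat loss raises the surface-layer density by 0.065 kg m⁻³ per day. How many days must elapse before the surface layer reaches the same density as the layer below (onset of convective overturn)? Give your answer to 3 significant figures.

3.38 days

Density deficit of the surface layer: 999.227 − 999.007 = 0.22 kg m⁻³.
Required change = 0.22 / 0.065 = 3.38 days.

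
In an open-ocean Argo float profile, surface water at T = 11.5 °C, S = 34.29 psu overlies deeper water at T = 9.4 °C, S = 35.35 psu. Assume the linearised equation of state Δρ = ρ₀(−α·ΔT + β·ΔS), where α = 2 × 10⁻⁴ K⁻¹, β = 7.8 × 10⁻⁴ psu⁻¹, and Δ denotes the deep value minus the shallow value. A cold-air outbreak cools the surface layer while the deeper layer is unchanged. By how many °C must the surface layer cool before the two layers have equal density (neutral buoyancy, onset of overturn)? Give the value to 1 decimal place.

6.2 °C

Neutral buoyancy requires Δρ = 0, i.e. −α(T_deep − T_surf′) + β(S_deep − S_surf) = 0.
T_surf′ = T_deep − (β/α)·ΔS = 9.4 − (7.8 × 10⁻⁴/2 × 10⁻⁴)·(+1.06) = 5.266 °C.
Cooling required: 11.5 − (5.266) = 6.234 °C.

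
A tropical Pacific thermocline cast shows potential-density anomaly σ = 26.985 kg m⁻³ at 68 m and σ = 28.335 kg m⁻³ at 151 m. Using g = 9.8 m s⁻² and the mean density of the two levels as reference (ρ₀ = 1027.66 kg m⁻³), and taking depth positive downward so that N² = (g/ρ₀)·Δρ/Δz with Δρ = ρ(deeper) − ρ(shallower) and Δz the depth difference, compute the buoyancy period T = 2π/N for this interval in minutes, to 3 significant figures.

8.41 min

Δρ = 1028.335 − 1026.985 = 1.350 kg m⁻³ over Δz = 151 − 68 = 83 m.
N² = (9.8/1027.66) × (1.350/83) = 1.5511 × 10⁻⁴ s⁻².
N = √(1.5511 × 10⁻⁴) = 0.012454 rad s⁻¹, so T = 2π/N = 504.51 s = 8.4085 min ≈ 8.41 min.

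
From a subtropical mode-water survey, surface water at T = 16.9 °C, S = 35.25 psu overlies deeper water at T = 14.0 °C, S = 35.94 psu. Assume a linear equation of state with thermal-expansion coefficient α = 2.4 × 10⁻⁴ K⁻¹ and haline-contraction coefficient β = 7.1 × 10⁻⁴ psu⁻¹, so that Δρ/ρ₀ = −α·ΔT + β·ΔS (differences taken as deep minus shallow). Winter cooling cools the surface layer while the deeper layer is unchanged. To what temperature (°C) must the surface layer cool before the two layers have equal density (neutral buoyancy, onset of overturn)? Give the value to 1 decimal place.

Neutral buoyancy requires Δρ = 0, i.e. −α(T_deep − T_surf′) + β(S_deep − S_surf) = 0.
T_surf′ = T_deep − (β/α)·ΔS = 14.0 − (7.1 × 10⁻⁴/2.4 × 10⁻⁴)·(+0.69) = 11.959 °C.
Cooling required: 16.9 − (11.959) = 4.941 °C.

12.0 °C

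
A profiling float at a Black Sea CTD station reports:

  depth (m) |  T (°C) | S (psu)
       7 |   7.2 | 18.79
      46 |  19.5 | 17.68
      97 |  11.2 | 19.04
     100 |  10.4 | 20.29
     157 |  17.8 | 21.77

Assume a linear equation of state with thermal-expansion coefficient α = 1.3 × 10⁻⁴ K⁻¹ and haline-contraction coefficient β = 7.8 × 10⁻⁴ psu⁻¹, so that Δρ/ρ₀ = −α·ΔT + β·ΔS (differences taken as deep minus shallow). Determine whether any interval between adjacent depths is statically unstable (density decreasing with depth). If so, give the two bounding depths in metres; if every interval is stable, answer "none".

Evaluate Δρ/ρ₀ = −αΔT + βΔS across each adjacent pair:
  7–46 m: −αΔT+βΔS = −(1.3 × 10⁻⁴)(+12.3)+(7.8 × 10⁻⁴)(-1.11) = -2.5 × 10⁻³ → UNSTABLE
  46–97 m: −αΔT+βΔS = −(1.3 × 10⁻⁴)(-8.3)+(7.8 × 10⁻⁴)(+1.36) = 2.1 × 10⁻³ → stable
  97–100 m: −αΔT+βΔS = −(1.3 × 10⁻⁴)(-0.8)+(7.8 × 10⁻⁴)(+1.25) = 1.1 × 10⁻³ → stable
  100–157 m: −αΔT+βΔS = −(1.3 × 10⁻⁴)(+7.4)+(7.8 × 10⁻⁴)(+1.48) = 1.9 × 10⁻⁴ → stable
The 7–46 m interval has Δρ < 0: lighter water underlies denser water.

7–46 m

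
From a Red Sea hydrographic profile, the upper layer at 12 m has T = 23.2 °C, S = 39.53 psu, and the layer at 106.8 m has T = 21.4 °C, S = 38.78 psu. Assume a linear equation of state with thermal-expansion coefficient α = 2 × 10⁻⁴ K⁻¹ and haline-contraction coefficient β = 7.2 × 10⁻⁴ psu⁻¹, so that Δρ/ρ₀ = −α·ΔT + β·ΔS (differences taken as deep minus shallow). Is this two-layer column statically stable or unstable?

unstable

ΔT = 21.4 − 23.2 = -1.8 K and ΔS = 38.78 − 39.53 = -0.75 psu (deep − shallow).
−αΔT = 3.60 × 10⁻⁴; βΔS = -5.40 × 10⁻⁴; sum Δρ/ρ₀ = -1.80 × 10⁻⁴.
Δρ/ρ₀ < 0, so Δρ < 0: deeper water is lighter → statically unstable; the column would overturn.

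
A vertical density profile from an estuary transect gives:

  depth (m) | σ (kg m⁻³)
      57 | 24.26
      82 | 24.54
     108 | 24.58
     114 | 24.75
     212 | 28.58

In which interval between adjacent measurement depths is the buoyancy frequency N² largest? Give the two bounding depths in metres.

114–212 m

Compute the density gradient over each adjacent pair:
  57–82 m: Δρ/Δz = 0.28/25 = 0.011 kg m⁻⁴
  82–108 m: Δρ/Δz = 0.04/26 = 1.5 × 10⁻³ kg m⁻⁴
  108–114 m: Δρ/Δz = 0.17/6 = 0.028 kg m⁻⁴
  114–212 m: Δρ/Δz = 3.83/98 = 0.039 kg m⁻⁴
The largest gradient is in the 114–212 m interval — the pycnocline.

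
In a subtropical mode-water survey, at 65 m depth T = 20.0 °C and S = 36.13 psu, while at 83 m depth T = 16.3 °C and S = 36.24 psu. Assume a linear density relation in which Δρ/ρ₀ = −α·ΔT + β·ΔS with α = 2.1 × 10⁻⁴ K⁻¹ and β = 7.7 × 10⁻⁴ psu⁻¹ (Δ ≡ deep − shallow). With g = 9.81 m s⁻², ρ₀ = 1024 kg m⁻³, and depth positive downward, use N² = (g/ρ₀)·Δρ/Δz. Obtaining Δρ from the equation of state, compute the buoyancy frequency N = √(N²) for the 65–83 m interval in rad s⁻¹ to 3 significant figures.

ΔT = -3.7 K, ΔS = +0.11 psu (deep − shallow).
Δρ/ρ₀ = −αΔT + βΔS = 7.77 × 10⁻⁴ + 8.47 × 10⁻⁵ = 8.617 × 10⁻⁴, so Δρ ≈ 0.8824 kg m⁻³.
N² = (g/ρ₀)·Δρ/Δz = g·(Δρ/ρ₀)/Δz = 9.81 × 8.617 × 10⁻⁴ / 18 = 4.6963 × 10⁻⁴ s⁻².
N = √(4.6963 × 10⁻⁴) = 0.021671 rad s⁻¹ ≈ 0.0217 rad s⁻¹.

0.0217 rad s⁻¹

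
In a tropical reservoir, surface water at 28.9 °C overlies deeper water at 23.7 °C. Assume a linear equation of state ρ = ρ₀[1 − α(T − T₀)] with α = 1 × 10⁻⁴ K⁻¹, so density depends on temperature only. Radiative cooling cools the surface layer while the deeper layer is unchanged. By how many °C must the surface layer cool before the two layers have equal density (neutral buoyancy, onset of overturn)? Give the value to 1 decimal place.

5.2 °C

With temperature the only control, equal density requires T_surf′ = T_deep.
T_surf′ = 23.7 °C.
Cooling required: 28.9 − 23.7 = 5.2 °C.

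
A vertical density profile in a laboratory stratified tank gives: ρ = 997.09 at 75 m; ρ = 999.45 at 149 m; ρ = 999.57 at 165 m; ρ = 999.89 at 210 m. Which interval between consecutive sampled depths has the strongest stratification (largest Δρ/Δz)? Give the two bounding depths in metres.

75–149 m

Compute the density gradient over each adjacent pair:
  75–149 m: Δρ/Δz = 2.36/74 = 0.032 kg m⁻⁴
  149–165 m: Δρ/Δz = 0.12/16 = 7.5 × 10⁻³ kg m⁻⁴
  165–210 m: Δρ/Δz = 0.32/45 = 7.1 × 10⁻³ kg m⁻⁴
The largest gradient is in the 75–149 m interval — the pycnocline.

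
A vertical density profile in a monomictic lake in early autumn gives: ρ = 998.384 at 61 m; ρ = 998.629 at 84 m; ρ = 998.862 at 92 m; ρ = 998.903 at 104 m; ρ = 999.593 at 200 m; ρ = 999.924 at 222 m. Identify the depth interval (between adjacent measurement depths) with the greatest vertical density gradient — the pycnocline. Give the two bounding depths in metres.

84–92 m

Compute the density gradient over each adjacent pair:
  61–84 m: Δρ/Δz = 0.245/23 = 0.011 kg m⁻⁴
  84–92 m: Δρ/Δz = 0.233/8 = 0.029 kg m⁻⁴
  92–104 m: Δρ/Δz = 0.041/12 = 3.4 × 10⁻³ kg m⁻⁴
  104–200 m: Δρ/Δz = 0.690/96 = 7.2 × 10⁻³ kg m⁻⁴
  200–222 m: Δρ/Δz = 0.331/22 = 0.015 kg m⁻⁴
The largest gradient is in the 84–92 m interval — the pycnocline.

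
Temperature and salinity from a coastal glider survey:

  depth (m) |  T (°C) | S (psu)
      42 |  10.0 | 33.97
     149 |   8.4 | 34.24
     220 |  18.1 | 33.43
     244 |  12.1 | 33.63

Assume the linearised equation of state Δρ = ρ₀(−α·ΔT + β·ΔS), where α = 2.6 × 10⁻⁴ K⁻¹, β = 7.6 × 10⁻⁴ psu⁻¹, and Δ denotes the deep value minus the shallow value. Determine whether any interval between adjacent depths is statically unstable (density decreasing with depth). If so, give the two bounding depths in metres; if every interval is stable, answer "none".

Evaluate Δρ/ρ₀ = −αΔT + βΔS across each adjacent pair:
  42–149 m: −αΔT+βΔS = −(2.6 × 10⁻⁴)(-1.6)+(7.6 × 10⁻⁴)(+0.27) = 6.2 × 10⁻⁴ → stable
  149–220 m: −αΔT+βΔS = −(2.6 × 10⁻⁴)(+9.7)+(7.6 × 10⁻⁴)(-0.81) = -3.1 × 10⁻³ → UNSTABLE
  220–244 m: −αΔT+βΔS = −(2.6 × 10⁻⁴)(-6.0)+(7.6 × 10⁻⁴)(+0.20) = 1.7 × 10⁻³ → stable
The 149–220 m interval has Δρ < 0: lighter water underlies denser water.

149–220 m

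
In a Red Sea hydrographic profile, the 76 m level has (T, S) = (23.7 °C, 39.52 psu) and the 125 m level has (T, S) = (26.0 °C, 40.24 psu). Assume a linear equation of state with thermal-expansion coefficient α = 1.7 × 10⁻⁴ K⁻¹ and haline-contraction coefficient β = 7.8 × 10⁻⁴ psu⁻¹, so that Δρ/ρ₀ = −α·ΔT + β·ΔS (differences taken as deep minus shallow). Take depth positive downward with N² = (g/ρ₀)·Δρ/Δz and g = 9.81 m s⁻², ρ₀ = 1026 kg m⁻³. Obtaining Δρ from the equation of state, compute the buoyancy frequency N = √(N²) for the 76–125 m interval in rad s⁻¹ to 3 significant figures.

ΔT = +2.3 K, ΔS = +0.72 psu (deep − shallow).
Δρ/ρ₀ = −αΔT + βΔS = -3.91 × 10⁻⁴ + 5.616 × 10⁻⁴ = 1.706 × 10⁻⁴, so Δρ ≈ 0.1750 kg m⁻³.
N² = (g/ρ₀)·Δρ/Δz = g·(Δρ/ρ₀)/Δz = 9.81 × 1.706 × 10⁻⁴ / 49 = 3.4155 × 10⁻⁵ s⁻².
N = √(3.4155 × 10⁻⁵) = 5.8442 × 10⁻³ rad s⁻¹ ≈ 5.84 × 10⁻³ rad s⁻¹.

5.84 × 10⁻³ rad s⁻¹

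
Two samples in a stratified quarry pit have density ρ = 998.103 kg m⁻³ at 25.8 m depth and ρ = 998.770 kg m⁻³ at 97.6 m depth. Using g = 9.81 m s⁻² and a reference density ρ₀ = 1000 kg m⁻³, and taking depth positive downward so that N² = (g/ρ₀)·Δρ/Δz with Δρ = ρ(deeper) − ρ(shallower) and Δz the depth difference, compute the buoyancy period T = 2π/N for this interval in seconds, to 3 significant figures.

Δρ = 998.770 − 998.103 = 0.667 kg m⁻³ over Δz = 97.6 − 25.8 = 71.8 m.
N² = (9.81/1000) × (0.667/71.8) = 9.1132 × 10⁻⁵ s⁻².
N = √(9.1132 × 10⁻⁵) = 9.5463 × 10⁻³ rad s⁻¹, so T = 2π/N = 658.18 s ≈ 658 s.

658 s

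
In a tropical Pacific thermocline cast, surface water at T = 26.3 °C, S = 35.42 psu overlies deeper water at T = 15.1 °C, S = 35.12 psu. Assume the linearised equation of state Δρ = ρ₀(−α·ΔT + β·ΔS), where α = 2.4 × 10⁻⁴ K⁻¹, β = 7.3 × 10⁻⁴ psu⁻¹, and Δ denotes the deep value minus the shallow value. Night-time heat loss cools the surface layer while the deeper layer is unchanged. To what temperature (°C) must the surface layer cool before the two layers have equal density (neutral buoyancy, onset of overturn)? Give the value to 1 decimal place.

16.0 °C

Neutral buoyancy requires Δρ = 0, i.e. −α(T_deep − T_surf′) + β(S_deep − S_surf) = 0.
T_surf′ = T_deep − (β/α)·ΔS = 15.1 − (7.3 × 10⁻⁴/2.4 × 10⁻⁴)·(-0.30) = 16.012 °C.
Cooling required: 26.3 − (16.012) = 10.288 °C.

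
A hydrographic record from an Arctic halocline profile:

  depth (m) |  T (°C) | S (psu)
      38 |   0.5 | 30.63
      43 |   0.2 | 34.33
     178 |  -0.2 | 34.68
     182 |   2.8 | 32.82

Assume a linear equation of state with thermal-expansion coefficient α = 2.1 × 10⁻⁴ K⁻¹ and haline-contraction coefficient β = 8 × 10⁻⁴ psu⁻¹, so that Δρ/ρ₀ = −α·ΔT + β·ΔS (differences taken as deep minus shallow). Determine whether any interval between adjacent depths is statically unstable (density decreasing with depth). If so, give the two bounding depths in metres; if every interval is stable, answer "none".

Evaluate Δρ/ρ₀ = −αΔT + βΔS across each adjacent pair:
  38–43 m: −αΔT+βΔS = −(2.1 × 10⁻⁴)(-0.3)+(8 × 10⁻⁴)(+3.70) = 3.0 × 10⁻³ → stable
  43–178 m: −αΔT+βΔS = −(2.1 × 10⁻⁴)(-0.4)+(8 × 10⁻⁴)(+0.35) = 3.6 × 10⁻⁴ → stable
  178–182 m: −αΔT+βΔS = −(2.1 × 10⁻⁴)(+3.0)+(8 × 10⁻⁴)(-1.86) = -2.1 × 10⁻³ → UNSTABLE
The 178–182 m interval has Δρ < 0: lighter water underlies denser water.

178–182 m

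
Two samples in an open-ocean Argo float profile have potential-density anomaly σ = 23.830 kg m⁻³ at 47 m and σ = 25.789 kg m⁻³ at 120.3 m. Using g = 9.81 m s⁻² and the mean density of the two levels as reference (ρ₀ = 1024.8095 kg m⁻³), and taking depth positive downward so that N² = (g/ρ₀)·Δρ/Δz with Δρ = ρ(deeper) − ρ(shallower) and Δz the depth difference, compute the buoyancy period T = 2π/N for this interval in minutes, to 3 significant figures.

6.55 min

Δρ = 1025.789 − 1023.830 = 1.959 kg m⁻³ over Δz = 120.3 − 47 = 73.3 m.
N² = (9.81/1024.8095) × (1.959/73.3) = 2.5583 × 10⁻⁴ s⁻².
N = √(2.5583 × 10⁻⁴) = 0.015995 rad s⁻¹, so T = 2π/N = 392.82 s = 6.5470 min ≈ 6.55 min.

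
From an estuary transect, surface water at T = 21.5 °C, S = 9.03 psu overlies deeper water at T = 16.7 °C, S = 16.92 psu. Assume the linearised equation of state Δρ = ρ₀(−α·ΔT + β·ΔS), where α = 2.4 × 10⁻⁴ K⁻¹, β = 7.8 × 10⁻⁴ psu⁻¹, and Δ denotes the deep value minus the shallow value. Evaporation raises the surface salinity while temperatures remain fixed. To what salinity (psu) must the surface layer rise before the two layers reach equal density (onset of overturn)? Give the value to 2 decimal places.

18.40 psu

Neutral buoyancy requires −α(T_deep − T_surf) + β(S_deep − S_surf′) = 0.
S_surf′ = S_deep − (α/β)·ΔT = 16.92 − (2.4 × 10⁻⁴/7.8 × 10⁻⁴)·(-4.8) = 18.3969 psu.
Increase required: 18.3969 − 9.03 = 9.3669 psu.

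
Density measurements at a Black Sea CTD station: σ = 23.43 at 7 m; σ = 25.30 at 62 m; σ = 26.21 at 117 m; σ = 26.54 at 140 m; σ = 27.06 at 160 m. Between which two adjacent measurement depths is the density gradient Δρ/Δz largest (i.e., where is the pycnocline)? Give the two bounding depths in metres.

7–62 m

Compute the density gradient over each adjacent pair:
  7–62 m: Δρ/Δz = 1.87/55 = 0.034 kg m⁻⁴
  62–117 m: Δρ/Δz = 0.91/55 = 0.017 kg m⁻⁴
  117–140 m: Δρ/Δz = 0.33/23 = 0.014 kg m⁻⁴
  140–160 m: Δρ/Δz = 0.52/20 = 0.026 kg m⁻⁴
The largest gradient is in the 7–62 m interval — the pycnocline.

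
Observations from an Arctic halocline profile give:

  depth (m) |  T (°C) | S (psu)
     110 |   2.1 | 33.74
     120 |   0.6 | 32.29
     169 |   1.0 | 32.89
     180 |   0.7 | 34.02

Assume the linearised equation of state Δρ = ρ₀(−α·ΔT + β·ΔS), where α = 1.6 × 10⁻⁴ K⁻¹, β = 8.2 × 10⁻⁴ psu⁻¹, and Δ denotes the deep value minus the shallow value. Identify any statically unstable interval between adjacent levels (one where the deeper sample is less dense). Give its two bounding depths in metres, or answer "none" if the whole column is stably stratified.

Evaluate Δρ/ρ₀ = −αΔT + βΔS across each adjacent pair:
  110–120 m: −αΔT+βΔS = −(1.6 × 10⁻⁴)(-1.5)+(8.2 × 10⁻⁴)(-1.45) = -9.5 × 10⁻⁴ → UNSTABLE
  120–169 m: −αΔT+βΔS = −(1.6 × 10⁻⁴)(+0.4)+(8.2 × 10⁻⁴)(+0.60) = 4.3 × 10⁻⁴ → stable
  169–180 m: −αΔT+βΔS = −(1.6 × 10⁻⁴)(-0.3)+(8.2 × 10⁻⁴)(+1.13) = 9.7 × 10⁻⁴ → stable
The 110–120 m interval has Δρ < 0: lighter water underlies denser water.

110–120 m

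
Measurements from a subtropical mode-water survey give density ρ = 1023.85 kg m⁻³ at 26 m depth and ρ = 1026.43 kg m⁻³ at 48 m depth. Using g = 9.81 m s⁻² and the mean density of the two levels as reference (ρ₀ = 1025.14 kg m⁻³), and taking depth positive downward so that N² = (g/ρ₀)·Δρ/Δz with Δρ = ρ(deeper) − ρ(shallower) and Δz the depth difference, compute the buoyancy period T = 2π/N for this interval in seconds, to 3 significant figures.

Δρ = 1026.43 − 1023.85 = 2.58 kg m⁻³ over Δz = 48 − 26 = 22 m.
N² = (9.81/1025.14) × (2.58/22) = 1.1222 × 10⁻³ s⁻².
N = √(1.1222 × 10⁻³) = 0.033499 rad s⁻¹, so T = 2π/N = 187.56 s ≈ 188 s.
A positive N² confirms static stability across the interval.

188 s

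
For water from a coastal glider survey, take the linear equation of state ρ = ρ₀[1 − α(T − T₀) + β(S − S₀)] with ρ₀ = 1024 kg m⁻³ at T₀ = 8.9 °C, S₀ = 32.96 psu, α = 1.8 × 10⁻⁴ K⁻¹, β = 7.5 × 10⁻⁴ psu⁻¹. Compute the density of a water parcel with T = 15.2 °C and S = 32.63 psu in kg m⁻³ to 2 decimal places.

1022.59 kg m⁻³

T − T₀ = +6.3 K, S − S₀ = -0.33 psu.
Bracket = 1 − α·(+6.3) + β·(-0.33) = 1 + (-1.3815 × 10⁻³) = 0.9986185.
ρ = 1024 × 0.9986185 = 1022.59 kg m⁻³.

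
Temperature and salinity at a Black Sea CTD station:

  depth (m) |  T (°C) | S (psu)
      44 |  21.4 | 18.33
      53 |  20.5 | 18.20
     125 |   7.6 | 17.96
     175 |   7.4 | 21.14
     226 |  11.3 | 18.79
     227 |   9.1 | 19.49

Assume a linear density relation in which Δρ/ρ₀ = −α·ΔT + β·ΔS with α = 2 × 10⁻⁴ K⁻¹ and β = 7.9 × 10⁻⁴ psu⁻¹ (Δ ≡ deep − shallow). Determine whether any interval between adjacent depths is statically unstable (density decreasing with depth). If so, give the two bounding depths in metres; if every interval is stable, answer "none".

Evaluate Δρ/ρ₀ = −αΔT + βΔS across each adjacent pair:
  44–53 m: −αΔT+βΔS = −(2 × 10⁻⁴)(-0.9)+(7.9 × 10⁻⁴)(-0.13) = 7.7 × 10⁻⁵ → stable
  53–125 m: −αΔT+βΔS = −(2 × 10⁻⁴)(-12.9)+(7.9 × 10⁻⁴)(-0.24) = 2.4 × 10⁻³ → stable
  125–175 m: −αΔT+βΔS = −(2 × 10⁻⁴)(-0.2)+(7.9 × 10⁻⁴)(+3.18) = 2.6 × 10⁻³ → stable
  175–226 m: −αΔT+βΔS = −(2 × 10⁻⁴)(+3.9)+(7.9 × 10⁻⁴)(-2.35) = -2.6 × 10⁻³ → UNSTABLE
  226–227 m: −αΔT+βΔS = −(2 × 10⁻⁴)(-2.2)+(7.9 × 10⁻⁴)(+0.70) = 9.9 × 10⁻⁴ → stable
The 175–226 m interval has Δρ < 0: lighter water underlies denser water.

175–226 m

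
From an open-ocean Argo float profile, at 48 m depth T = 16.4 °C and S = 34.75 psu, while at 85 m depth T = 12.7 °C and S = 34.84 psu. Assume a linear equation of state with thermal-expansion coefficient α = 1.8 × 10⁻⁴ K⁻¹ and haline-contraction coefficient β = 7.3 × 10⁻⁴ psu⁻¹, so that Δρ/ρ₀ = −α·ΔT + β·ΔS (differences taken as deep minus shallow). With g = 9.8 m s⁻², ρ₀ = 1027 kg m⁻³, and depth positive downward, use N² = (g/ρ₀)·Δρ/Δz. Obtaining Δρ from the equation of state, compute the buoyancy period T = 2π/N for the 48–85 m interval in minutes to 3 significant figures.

ΔT = -3.7 K, ΔS = +0.09 psu (deep − shallow).
Δρ/ρ₀ = −αΔT + βΔS = 6.66 × 10⁻⁴ + 6.57 × 10⁻⁵ = 7.317 × 10⁻⁴, so Δρ ≈ 0.7515 kg m⁻³.
N² = (g/ρ₀)·Δρ/Δz = g·(Δρ/ρ₀)/Δz = 9.8 × 7.317 × 10⁻⁴ / 37 = 1.9380 × 10⁻⁴ s⁻².
N = √(1.9380 × 10⁻⁴) = 0.013921 rad s⁻¹ → T = 2π/N = 451.35 s = 7.5225 min ≈ 7.52 min.

7.52 min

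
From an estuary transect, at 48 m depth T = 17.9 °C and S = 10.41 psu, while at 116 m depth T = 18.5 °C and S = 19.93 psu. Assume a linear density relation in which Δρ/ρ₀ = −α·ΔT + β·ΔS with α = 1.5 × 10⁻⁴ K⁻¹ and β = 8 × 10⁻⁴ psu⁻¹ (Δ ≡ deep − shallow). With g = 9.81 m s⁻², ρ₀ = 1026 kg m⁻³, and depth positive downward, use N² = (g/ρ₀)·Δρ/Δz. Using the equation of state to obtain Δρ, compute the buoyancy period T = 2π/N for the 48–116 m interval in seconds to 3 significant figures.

ΔT = +0.6 K, ΔS = +9.52 psu (deep − shallow).
Δρ/ρ₀ = −αΔT + βΔS = -9.00 × 10⁻⁵ + 7.616 × 10⁻³ = 7.526 × 10⁻³, so Δρ ≈ 7.722 kg m⁻³.
N² = (g/ρ₀)·Δρ/Δz = g·(Δρ/ρ₀)/Δz = 9.81 × 7.526 × 10⁻³ / 68 = 1.0857 × 10⁻³ s⁻².
N = √(1.0857 × 10⁻³) = 0.032950 rad s⁻¹ → T = 2π/N = 190.69 s ≈ 191 s.

191 s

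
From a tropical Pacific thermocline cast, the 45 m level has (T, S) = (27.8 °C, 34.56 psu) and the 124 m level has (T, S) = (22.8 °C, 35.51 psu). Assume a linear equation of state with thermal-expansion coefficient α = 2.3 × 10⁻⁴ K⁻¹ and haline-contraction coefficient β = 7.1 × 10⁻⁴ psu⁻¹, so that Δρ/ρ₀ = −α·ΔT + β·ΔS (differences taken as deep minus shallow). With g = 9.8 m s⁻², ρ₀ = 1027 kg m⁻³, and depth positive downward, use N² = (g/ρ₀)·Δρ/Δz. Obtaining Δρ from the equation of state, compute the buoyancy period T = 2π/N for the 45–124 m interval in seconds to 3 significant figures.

ΔT = -5.0 K, ΔS = +0.95 psu (deep − shallow).
Δρ/ρ₀ = −αΔT + βΔS = 1.15 × 10⁻³ + 6.745 × 10⁻⁴ = 1.8245 × 10⁻³, so Δρ ≈ 1.874 kg m⁻³.
N² = (g/ρ₀)·Δρ/Δz = g·(Δρ/ρ₀)/Δz = 9.8 × 1.8245 × 10⁻³ / 79 = 2.2633 × 10⁻⁴ s⁻².
N = √(2.2633 × 10⁻⁴) = 0.015044 rad s⁻¹ → T = 2π/N = 417.65 s ≈ 418 s.

418 s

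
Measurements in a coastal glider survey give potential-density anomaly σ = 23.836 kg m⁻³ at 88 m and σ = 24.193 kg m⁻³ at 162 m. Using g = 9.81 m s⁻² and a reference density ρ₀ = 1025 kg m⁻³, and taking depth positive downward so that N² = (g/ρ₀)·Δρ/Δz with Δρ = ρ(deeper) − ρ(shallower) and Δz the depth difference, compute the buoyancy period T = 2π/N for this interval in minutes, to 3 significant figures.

15.4 min

Δρ = 1024.193 − 1023.836 = 0.357 kg m⁻³ over Δz = 162 − 88 = 74 m.
N² = (9.81/1025) × (0.357/74) = 4.6172 × 10⁻⁵ s⁻².
N = √(4.6172 × 10⁻⁵) = 6.7950 × 10⁻³ rad s⁻¹, so T = 2π/N = 924.68 s = 15.411 min ≈ 15.4 min.
A positive N² confirms static stability across the interval.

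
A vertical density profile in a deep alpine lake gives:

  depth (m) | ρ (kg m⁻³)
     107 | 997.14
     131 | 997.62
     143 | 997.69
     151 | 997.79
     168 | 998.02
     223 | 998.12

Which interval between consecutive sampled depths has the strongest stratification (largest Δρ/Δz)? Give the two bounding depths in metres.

107–131 m

Compute the density gradient over each adjacent pair:
  107–131 m: Δρ/Δz = 0.48/24 = 0.020 kg m⁻⁴
  131–143 m: Δρ/Δz = 0.07/12 = 5.8 × 10⁻³ kg m⁻⁴
  143–151 m: Δρ/Δz = 0.10/8 = 0.013 kg m⁻⁴
  151–168 m: Δρ/Δz = 0.23/17 = 0.014 kg m⁻⁴
  168–223 m: Δρ/Δz = 0.10/55 = 1.8 × 10⁻³ kg m⁻⁴
The largest gradient is in the 107–131 m interval — the pycnocline.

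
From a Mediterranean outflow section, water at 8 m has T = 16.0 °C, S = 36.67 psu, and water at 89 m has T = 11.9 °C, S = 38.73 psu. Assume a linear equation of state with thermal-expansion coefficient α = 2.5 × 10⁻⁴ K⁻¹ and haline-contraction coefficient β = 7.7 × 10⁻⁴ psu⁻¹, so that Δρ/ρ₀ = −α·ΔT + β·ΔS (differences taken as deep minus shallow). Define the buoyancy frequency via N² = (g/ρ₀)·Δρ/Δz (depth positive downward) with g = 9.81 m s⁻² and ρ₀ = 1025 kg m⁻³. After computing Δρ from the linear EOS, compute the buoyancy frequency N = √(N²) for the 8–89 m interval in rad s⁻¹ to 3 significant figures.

0.0178 rad s⁻¹

ΔT = -4.1 K, ΔS = +2.06 psu (deep − shallow).
Δρ/ρ₀ = −αΔT + βΔS = 1.025 × 10⁻³ + 1.5862 × 10⁻³ = 2.6112 × 10⁻³, so Δρ ≈ 2.676 kg m⁻³.
N² = (g/ρ₀)·Δρ/Δz = g·(Δρ/ρ₀)/Δz = 9.81 × 2.6112 × 10⁻³ / 81 = 3.1625 × 10⁻⁴ s⁻².
N = √(3.1625 × 10⁻⁴) = 0.017783 rad s⁻¹ ≈ 0.0178 rad s⁻¹.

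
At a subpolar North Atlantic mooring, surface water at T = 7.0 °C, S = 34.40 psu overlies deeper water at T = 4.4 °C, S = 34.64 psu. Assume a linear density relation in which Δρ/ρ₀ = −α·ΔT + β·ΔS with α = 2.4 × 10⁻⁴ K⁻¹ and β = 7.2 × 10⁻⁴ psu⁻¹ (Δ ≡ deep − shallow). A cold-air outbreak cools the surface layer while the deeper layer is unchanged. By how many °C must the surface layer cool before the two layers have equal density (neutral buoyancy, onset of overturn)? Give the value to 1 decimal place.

3.3 °C

Neutral buoyancy requires Δρ = 0, i.e. −α(T_deep − T_surf′) + β(S_deep − S_surf) = 0.
T_surf′ = T_deep − (β/α)·ΔS = 4.4 − (7.2 × 10⁻⁴/2.4 × 10⁻⁴)·(+0.24) = 3.680 °C.
Cooling required: 7.0 − (3.680) = 3.320 °C.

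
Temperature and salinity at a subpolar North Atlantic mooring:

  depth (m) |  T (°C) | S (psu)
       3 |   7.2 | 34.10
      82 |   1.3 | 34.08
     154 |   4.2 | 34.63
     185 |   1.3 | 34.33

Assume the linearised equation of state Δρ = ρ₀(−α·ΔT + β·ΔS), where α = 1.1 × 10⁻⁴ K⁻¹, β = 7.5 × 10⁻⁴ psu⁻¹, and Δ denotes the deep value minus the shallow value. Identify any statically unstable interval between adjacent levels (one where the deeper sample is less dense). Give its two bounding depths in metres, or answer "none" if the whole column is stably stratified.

Evaluate Δρ/ρ₀ = −αΔT + βΔS across each adjacent pair:
  3–82 m: −αΔT+βΔS = −(1.1 × 10⁻⁴)(-5.9)+(7.5 × 10⁻⁴)(-0.02) = 6.3 × 10⁻⁴ → stable
  82–154 m: −αΔT+βΔS = −(1.1 × 10⁻⁴)(+2.9)+(7.5 × 10⁻⁴)(+0.55) = 9.4 × 10⁻⁵ → stable
  154–185 m: −αΔT+βΔS = −(1.1 × 10⁻⁴)(-2.9)+(7.5 × 10⁻⁴)(-0.30) = 9.4 × 10⁻⁵ → stable
Every interval has Δρ > 0: the column is stably stratified throughout.

none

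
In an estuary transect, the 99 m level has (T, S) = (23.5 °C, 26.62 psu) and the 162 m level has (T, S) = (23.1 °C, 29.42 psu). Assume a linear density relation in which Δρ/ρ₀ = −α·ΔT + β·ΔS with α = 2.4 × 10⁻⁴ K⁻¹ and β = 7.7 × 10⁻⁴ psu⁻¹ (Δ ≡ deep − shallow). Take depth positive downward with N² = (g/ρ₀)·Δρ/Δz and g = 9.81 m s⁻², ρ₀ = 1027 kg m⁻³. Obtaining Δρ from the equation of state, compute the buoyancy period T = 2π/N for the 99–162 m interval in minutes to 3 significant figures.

ΔT = -0.4 K, ΔS = +2.80 psu (deep − shallow).
Δρ/ρ₀ = −αΔT + βΔS = 9.60 × 10⁻⁵ + 2.156 × 10⁻³ = 2.252 × 10⁻³, so Δρ ≈ 2.313 kg m⁻³.
N² = (g/ρ₀)·Δρ/Δz = g·(Δρ/ρ₀)/Δz = 9.81 × 2.252 × 10⁻³ / 63 = 3.5067 × 10⁻⁴ s⁻².
N = √(3.5067 × 10⁻⁴) = 0.018726 rad s⁻¹ → T = 2π/N = 335.53 s = 5.5922 min ≈ 5.59 min.

5.59 min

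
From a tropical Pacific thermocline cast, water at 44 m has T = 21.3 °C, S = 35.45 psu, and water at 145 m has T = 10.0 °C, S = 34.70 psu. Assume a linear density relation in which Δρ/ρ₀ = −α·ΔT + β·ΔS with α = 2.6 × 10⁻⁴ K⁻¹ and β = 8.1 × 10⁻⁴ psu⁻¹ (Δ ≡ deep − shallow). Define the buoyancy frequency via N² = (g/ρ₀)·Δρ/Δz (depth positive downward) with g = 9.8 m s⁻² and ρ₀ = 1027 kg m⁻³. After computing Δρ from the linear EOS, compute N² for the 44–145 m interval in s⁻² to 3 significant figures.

2.26 × 10⁻⁴ s⁻²

ΔT = -11.3 K, ΔS = -0.75 psu (deep − shallow).
Δρ/ρ₀ = −αΔT + βΔS = 2.938 × 10⁻³ − 6.075 × 10⁻⁴ = 2.3305 × 10⁻³, so Δρ ≈ 2.393 kg m⁻³.
N² = (g/ρ₀)·Δρ/Δz = g·(Δρ/ρ₀)/Δz = 9.8 × 2.3305 × 10⁻³ / 101 = 2.2613 × 10⁻⁴ s⁻² ≈ 2.26 × 10⁻⁴ s⁻².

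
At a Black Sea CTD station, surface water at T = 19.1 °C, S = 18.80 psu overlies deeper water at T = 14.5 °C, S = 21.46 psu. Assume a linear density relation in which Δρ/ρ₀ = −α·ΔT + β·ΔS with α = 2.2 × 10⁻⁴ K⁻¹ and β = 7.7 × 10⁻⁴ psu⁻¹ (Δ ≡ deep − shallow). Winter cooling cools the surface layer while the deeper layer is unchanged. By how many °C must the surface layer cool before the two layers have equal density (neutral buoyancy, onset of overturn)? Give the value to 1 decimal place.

13.9 °C

Neutral buoyancy requires Δρ = 0, i.e. −α(T_deep − T_surf′) + β(S_deep − S_surf) = 0.
T_surf′ = T_deep − (β/α)·ΔS = 14.5 − (7.7 × 10⁻⁴/2.2 × 10⁻⁴)·(+2.66) = 5.190 °C.
Cooling required: 19.1 − (5.190) = 13.910 °C.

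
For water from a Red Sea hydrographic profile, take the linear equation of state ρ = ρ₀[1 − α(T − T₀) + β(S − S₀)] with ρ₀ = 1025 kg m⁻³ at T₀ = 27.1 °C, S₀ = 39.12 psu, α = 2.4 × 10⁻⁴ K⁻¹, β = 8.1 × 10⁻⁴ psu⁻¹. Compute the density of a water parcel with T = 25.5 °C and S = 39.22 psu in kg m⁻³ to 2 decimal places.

1025.48 kg m⁻³

T − T₀ = -1.6 K, S − S₀ = +0.10 psu.
Bracket = 1 − α·(-1.6) + β·(+0.10) = 1 + (4.65 × 10⁻⁴) = 1.0004650.
ρ = 1025 × 1.0004650 = 1025.48 kg m⁻³.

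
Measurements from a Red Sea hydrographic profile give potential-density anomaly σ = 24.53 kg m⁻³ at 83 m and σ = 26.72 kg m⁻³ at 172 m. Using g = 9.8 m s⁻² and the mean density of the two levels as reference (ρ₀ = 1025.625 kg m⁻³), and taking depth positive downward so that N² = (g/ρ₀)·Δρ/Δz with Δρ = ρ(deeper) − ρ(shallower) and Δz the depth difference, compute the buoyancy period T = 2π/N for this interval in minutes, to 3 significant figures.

6.83 min

Δρ = 1026.72 − 1024.53 = 2.19 kg m⁻³ over Δz = 172 − 83 = 89 m.
N² = (9.8/1025.625) × (2.19/89) = 2.3512 × 10⁻⁴ s⁻².
N = √(2.3512 × 10⁻⁴) = 0.015334 rad s⁻¹, so T = 2π/N = 409.76 s = 6.8293 min ≈ 6.83 min.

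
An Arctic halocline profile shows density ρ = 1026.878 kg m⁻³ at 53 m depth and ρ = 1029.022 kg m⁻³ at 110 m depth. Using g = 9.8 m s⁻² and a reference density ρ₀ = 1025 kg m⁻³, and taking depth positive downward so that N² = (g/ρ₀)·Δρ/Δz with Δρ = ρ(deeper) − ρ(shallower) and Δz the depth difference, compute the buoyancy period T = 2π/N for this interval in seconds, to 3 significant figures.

331 s

Δρ = 1029.022 − 1026.878 = 2.144 kg m⁻³ over Δz = 110 − 53 = 57 m.
N² = (9.8/1025) × (2.144/57) = 3.5963 × 10⁻⁴ s⁻².
N = √(3.5963 × 10⁻⁴) = 0.018964 rad s⁻¹, so T = 2π/N = 331.32 s ≈ 331 s.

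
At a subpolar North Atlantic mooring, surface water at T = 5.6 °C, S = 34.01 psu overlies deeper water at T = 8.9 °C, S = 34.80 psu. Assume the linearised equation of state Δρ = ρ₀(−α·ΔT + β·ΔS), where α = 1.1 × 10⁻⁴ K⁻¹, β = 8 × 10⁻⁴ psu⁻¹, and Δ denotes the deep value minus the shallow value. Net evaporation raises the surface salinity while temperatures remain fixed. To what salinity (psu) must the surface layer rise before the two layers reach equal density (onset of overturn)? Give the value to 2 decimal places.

34.35 psu

Neutral buoyancy requires −α(T_deep − T_surf) + β(S_deep − S_surf′) = 0.
S_surf′ = S_deep − (α/β)·ΔT = 34.80 − (1.1 × 10⁻⁴/8 × 10⁻⁴)·(+3.3) = 34.3462 psu.
Increase required: 34.3462 − 34.01 = 0.3362 psu.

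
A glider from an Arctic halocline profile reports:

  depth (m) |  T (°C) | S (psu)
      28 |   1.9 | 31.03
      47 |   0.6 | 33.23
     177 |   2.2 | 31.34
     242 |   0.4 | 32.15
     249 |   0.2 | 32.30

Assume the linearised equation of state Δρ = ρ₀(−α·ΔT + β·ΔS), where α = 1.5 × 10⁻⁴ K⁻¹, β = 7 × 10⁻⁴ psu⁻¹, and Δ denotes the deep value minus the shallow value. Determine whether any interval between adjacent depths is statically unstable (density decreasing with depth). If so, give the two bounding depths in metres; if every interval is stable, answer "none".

47–177 m

Evaluate Δρ/ρ₀ = −αΔT + βΔS across each adjacent pair:
  28–47 m: −αΔT+βΔS = −(1.5 × 10⁻⁴)(-1.3)+(7 × 10⁻⁴)(+2.20) = 1.7 × 10⁻³ → stable
  47–177 m: −αΔT+βΔS = −(1.5 × 10⁻⁴)(+1.6)+(7 × 10⁻⁴)(-1.89) = -1.6 × 10⁻³ → UNSTABLE
  177–242 m: −αΔT+βΔS = −(1.5 × 10⁻⁴)(-1.8)+(7 × 10⁻⁴)(+0.81) = 8.4 × 10⁻⁴ → stable
  242–249 m: −αΔT+βΔS = −(1.5 × 10⁻⁴)(-0.2)+(7 × 10⁻⁴)(+0.15) = 1.3 × 10⁻⁴ → stable
The 47–177 m interval has Δρ < 0: lighter water underlies denser water.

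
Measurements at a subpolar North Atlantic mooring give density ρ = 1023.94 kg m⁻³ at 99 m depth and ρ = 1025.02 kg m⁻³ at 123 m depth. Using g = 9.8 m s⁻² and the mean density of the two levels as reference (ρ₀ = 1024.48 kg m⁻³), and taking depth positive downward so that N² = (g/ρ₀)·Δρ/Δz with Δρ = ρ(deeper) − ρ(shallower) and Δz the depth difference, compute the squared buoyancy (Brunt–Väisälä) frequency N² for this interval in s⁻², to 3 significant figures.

Δρ = 1025.02 − 1023.94 = 1.08 kg m⁻³ over Δz = 123 − 99 = 24 m.
N² = (9.8/1024.48) × (1.08/24) = 4.3046 × 10⁻⁴ s⁻² ≈ 4.30 × 10⁻⁴ s⁻².

4.30 × 10⁻⁴ s⁻²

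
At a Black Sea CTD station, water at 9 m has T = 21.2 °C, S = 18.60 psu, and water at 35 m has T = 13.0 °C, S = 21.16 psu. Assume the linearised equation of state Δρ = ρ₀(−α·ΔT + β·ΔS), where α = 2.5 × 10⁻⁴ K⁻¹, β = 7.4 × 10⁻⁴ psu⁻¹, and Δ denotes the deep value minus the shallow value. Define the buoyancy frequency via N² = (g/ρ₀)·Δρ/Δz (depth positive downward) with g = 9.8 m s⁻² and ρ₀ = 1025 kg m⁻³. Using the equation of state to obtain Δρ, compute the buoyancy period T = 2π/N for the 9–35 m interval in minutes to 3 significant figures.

ΔT = -8.2 K, ΔS = +2.56 psu (deep − shallow).
Δρ/ρ₀ = −αΔT + βΔS = 2.05 × 10⁻³ + 1.8944 × 10⁻³ = 3.9444 × 10⁻³, so Δρ ≈ 4.043 kg m⁻³.
N² = (g/ρ₀)·Δρ/Δz = g·(Δρ/ρ₀)/Δz = 9.8 × 3.9444 × 10⁻³ / 26 = 1.4867 × 10⁻³ s⁻².
N = √(1.4867 × 10⁻³) = 0.038558 rad s⁻¹ → T = 2π/N = 162.95 s = 2.7158 min ≈ 2.72 min.

2.72 min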